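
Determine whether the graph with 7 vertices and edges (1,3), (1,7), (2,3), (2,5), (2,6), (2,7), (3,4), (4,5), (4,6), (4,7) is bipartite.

Step 1: Attempt 2-coloring using BFS:
  Start at vertex 1, assign color 0
  Color vertex 3 with color 1 (neighbor of 1)
  Color vertex 7 with color 1 (neighbor of 1)
  Color vertex 2 with color 0 (neighbor of 3)
  Color vertex 4 with color 0 (neighbor of 3)
  Color vertex 5 with color 1 (neighbor of 2)
  Color vertex 6 with color 1 (neighbor of 2)

Step 2: 2-coloring succeeded. No conflicts found.
  Set A (color 0): {1, 2, 4}
  Set B (color 1): {3, 5, 6, 7}

The graph is bipartite with partition {1, 2, 4}, {3, 5, 6, 7}.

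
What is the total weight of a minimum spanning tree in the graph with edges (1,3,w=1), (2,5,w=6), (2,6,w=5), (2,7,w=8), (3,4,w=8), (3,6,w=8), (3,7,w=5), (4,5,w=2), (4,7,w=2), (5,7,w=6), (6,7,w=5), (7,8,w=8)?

Apply Kruskal's algorithm (sort edges by weight, add if no cycle):

Sorted edges by weight:
  (1,3) w=1
  (4,5) w=2
  (4,7) w=2
  (2,6) w=5
  (3,7) w=5
  (6,7) w=5
  (2,5) w=6
  (5,7) w=6
  (2,7) w=8
  (3,6) w=8
  (3,4) w=8
  (7,8) w=8

Add edge (1,3) w=1 -- no cycle. Running total: 1
Add edge (4,5) w=2 -- no cycle. Running total: 3
Add edge (4,7) w=2 -- no cycle. Running total: 5
Add edge (2,6) w=5 -- no cycle. Running total: 10
Add edge (3,7) w=5 -- no cycle. Running total: 15
Add edge (6,7) w=5 -- no cycle. Running total: 20
Skip edge (2,5) w=6 -- would create cycle
Skip edge (5,7) w=6 -- would create cycle
Skip edge (2,7) w=8 -- would create cycle
Skip edge (3,6) w=8 -- would create cycle
Skip edge (3,4) w=8 -- would create cycle
Add edge (7,8) w=8 -- no cycle. Running total: 28

MST edges: (1,3,w=1), (4,5,w=2), (4,7,w=2), (2,6,w=5), (3,7,w=5), (6,7,w=5), (7,8,w=8)
Total MST weight: 1 + 2 + 2 + 5 + 5 + 5 + 8 = 28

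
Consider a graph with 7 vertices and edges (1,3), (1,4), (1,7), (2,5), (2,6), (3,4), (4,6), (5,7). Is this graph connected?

Step 1: Build adjacency list from edges:
  1: 3, 4, 7
  2: 5, 6
  3: 1, 4
  4: 1, 3, 6
  5: 2, 7
  6: 2, 4
  7: 1, 5

Step 2: Run BFS/DFS from vertex 1:
  Visited: {1, 3, 4, 7, 6, 5, 2}
  Reached 7 of 7 vertices

Step 3: All 7 vertices reached from vertex 1, so the graph is connected.
Answer: Yes, the graph is connected.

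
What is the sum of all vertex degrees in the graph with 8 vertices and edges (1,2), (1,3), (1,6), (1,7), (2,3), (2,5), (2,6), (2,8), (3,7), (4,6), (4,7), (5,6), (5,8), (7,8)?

Step 1: Count edges incident to each vertex:
  deg(1) = 4 (neighbors: 2, 3, 6, 7)
  deg(2) = 5 (neighbors: 1, 3, 5, 6, 8)
  deg(3) = 3 (neighbors: 1, 2, 7)
  deg(4) = 2 (neighbors: 6, 7)
  deg(5) = 3 (neighbors: 2, 6, 8)
  deg(6) = 4 (neighbors: 1, 2, 4, 5)
  deg(7) = 4 (neighbors: 1, 3, 4, 8)
  deg(8) = 3 (neighbors: 2, 5, 7)

Step 2: Sum all degrees:
  4 + 5 + 3 + 2 + 3 + 4 + 4 + 3 = 28

Verification: sum of degrees = 2 * |E| = 2 * 14 = 28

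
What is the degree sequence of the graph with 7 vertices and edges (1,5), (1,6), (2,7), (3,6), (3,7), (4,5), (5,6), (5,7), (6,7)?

Step 1: Count edges incident to each vertex:
  deg(1) = 2 (neighbors: 5, 6)
  deg(2) = 1 (neighbors: 7)
  deg(3) = 2 (neighbors: 6, 7)
  deg(4) = 1 (neighbors: 5)
  deg(5) = 4 (neighbors: 1, 4, 6, 7)
  deg(6) = 4 (neighbors: 1, 3, 5, 7)
  deg(7) = 4 (neighbors: 2, 3, 5, 6)

Step 2: Sort degrees in non-increasing order:
  Degrees: [2, 1, 2, 1, 4, 4, 4] -> sorted: [4, 4, 4, 2, 2, 1, 1]

Degree sequence: [4, 4, 4, 2, 2, 1, 1]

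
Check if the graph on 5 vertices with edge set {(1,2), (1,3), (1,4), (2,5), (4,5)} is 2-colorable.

Step 1: Attempt 2-coloring using BFS:
  Start at vertex 1, assign color 0
  Color vertex 2 with color 1 (neighbor of 1)
  Color vertex 3 with color 1 (neighbor of 1)
  Color vertex 4 with color 1 (neighbor of 1)
  Color vertex 5 with color 0 (neighbor of 2)

Step 2: 2-coloring succeeded. No conflicts found.
  Set A (color 0): {1, 5}
  Set B (color 1): {2, 3, 4}

The graph is bipartite with partition {1, 5}, {2, 3, 4}.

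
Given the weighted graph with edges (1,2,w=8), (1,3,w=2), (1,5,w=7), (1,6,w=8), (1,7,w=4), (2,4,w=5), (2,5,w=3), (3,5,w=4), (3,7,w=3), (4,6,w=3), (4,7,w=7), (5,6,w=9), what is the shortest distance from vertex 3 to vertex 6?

Step 1: Build adjacency list with weights:
  1: 2(w=8), 3(w=2), 5(w=7), 6(w=8), 7(w=4)
  2: 1(w=8), 4(w=5), 5(w=3)
  3: 1(w=2), 5(w=4), 7(w=3)
  4: 2(w=5), 6(w=3), 7(w=7)
  5: 1(w=7), 2(w=3), 3(w=4), 6(w=9)
  6: 1(w=8), 4(w=3), 5(w=9)
  7: 1(w=4), 3(w=3), 4(w=7)

Step 2: Apply Dijkstra's algorithm from vertex 3:
  Visit vertex 3 (distance=0)
    Update dist[1] = 2
    Update dist[5] = 4
    Update dist[7] = 3
  Visit vertex 1 (distance=2)
    Update dist[2] = 10
    Update dist[6] = 10
  Visit vertex 7 (distance=3)
    Update dist[4] = 10
  Visit vertex 5 (distance=4)
    Update dist[2] = 7
  Visit vertex 2 (distance=7)
  Visit vertex 4 (distance=10)
  Visit vertex 6 (distance=10)

Step 3: Shortest path: 3 -> 1 -> 6
Total weight: 2 + 8 = 10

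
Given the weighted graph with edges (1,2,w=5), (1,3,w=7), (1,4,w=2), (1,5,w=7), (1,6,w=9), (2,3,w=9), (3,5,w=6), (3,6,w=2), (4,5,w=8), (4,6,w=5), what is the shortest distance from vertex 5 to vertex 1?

Step 1: Build adjacency list with weights:
  1: 2(w=5), 3(w=7), 4(w=2), 5(w=7), 6(w=9)
  2: 1(w=5), 3(w=9)
  3: 1(w=7), 2(w=9), 5(w=6), 6(w=2)
  4: 1(w=2), 5(w=8), 6(w=5)
  5: 1(w=7), 3(w=6), 4(w=8)
  6: 1(w=9), 3(w=2), 4(w=5)

Step 2: Apply Dijkstra's algorithm from vertex 5:
  Visit vertex 5 (distance=0)
    Update dist[1] = 7
    Update dist[3] = 6
    Update dist[4] = 8
  Visit vertex 3 (distance=6)
    Update dist[2] = 15
    Update dist[6] = 8
  Visit vertex 1 (distance=7)
    Update dist[2] = 12

Step 3: Shortest path: 5 -> 1
Total weight: 7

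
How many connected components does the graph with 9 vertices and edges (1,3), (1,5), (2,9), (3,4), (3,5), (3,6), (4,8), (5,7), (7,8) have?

Step 1: Build adjacency list from edges:
  1: 3, 5
  2: 9
  3: 1, 4, 5, 6
  4: 3, 8
  5: 1, 3, 7
  6: 3
  7: 5, 8
  8: 4, 7
  9: 2

Step 2: Run BFS/DFS from vertex 1:
  Visited: {1, 3, 5, 4, 6, 7, 8}
  Reached 7 of 9 vertices

Step 3: Only 7 of 9 vertices reached. Graph is disconnected.
Connected components: {1, 3, 4, 5, 6, 7, 8}, {2, 9}
Number of connected components: 2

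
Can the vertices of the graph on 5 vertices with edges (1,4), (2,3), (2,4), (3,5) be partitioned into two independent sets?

Step 1: Attempt 2-coloring using BFS:
  Start at vertex 1, assign color 0
  Color vertex 4 with color 1 (neighbor of 1)
  Color vertex 2 with color 0 (neighbor of 4)
  Color vertex 3 with color 1 (neighbor of 2)
  Color vertex 5 with color 0 (neighbor of 3)

Step 2: 2-coloring succeeded. No conflicts found.
  Set A (color 0): {1, 2, 5}
  Set B (color 1): {3, 4}

The graph is bipartite with partition {1, 2, 5}, {3, 4}.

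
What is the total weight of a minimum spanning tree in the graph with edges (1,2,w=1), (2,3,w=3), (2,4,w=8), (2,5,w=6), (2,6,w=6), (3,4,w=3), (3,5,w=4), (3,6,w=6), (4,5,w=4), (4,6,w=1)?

Apply Kruskal's algorithm (sort edges by weight, add if no cycle):

Sorted edges by weight:
  (1,2) w=1
  (4,6) w=1
  (2,3) w=3
  (3,4) w=3
  (3,5) w=4
  (4,5) w=4
  (2,5) w=6
  (2,6) w=6
  (3,6) w=6
  (2,4) w=8

Add edge (1,2) w=1 -- no cycle. Running total: 1
Add edge (4,6) w=1 -- no cycle. Running total: 2
Add edge (2,3) w=3 -- no cycle. Running total: 5
Add edge (3,4) w=3 -- no cycle. Running total: 8
Add edge (3,5) w=4 -- no cycle. Running total: 12

MST edges: (1,2,w=1), (4,6,w=1), (2,3,w=3), (3,4,w=3), (3,5,w=4)
Total MST weight: 1 + 1 + 3 + 3 + 4 = 12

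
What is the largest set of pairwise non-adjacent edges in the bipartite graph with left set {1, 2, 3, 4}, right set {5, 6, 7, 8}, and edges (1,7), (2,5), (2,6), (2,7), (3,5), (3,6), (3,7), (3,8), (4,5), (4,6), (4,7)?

Step 1: List the neighbors of each left vertex:
  1: 7
  2: 5, 6, 7
  3: 5, 6, 7, 8
  4: 5, 6, 7

Step 2: Greedily match left vertices, then look for augmenting paths:
  Match 1 -- 7
  Match 2 -- 5
  Match 3 -- 8
  Match 4 -- 6
  No augmenting path remains.

Step 3: Verify this is maximum:
  Matching size 4 = min(|L|, |R|) = min(4, 4), which is an upper bound, so this matching is maximum.

Maximum matching: {(1,7), (2,5), (3,8), (4,6)}
Size: 4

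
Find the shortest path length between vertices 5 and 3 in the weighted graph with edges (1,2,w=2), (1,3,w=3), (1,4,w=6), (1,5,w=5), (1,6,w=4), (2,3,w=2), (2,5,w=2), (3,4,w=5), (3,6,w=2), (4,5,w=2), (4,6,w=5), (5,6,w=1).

Step 1: Build adjacency list with weights:
  1: 2(w=2), 3(w=3), 4(w=6), 5(w=5), 6(w=4)
  2: 1(w=2), 3(w=2), 5(w=2)
  3: 1(w=3), 2(w=2), 4(w=5), 6(w=2)
  4: 1(w=6), 3(w=5), 5(w=2), 6(w=5)
  5: 1(w=5), 2(w=2), 4(w=2), 6(w=1)
  6: 1(w=4), 3(w=2), 4(w=5), 5(w=1)

Step 2: Apply Dijkstra's algorithm from vertex 5:
  Visit vertex 5 (distance=0)
    Update dist[1] = 5
    Update dist[2] = 2
    Update dist[4] = 2
    Update dist[6] = 1
  Visit vertex 6 (distance=1)
    Update dist[3] = 3
  Visit vertex 2 (distance=2)
    Update dist[1] = 4
  Visit vertex 4 (distance=2)
  Visit vertex 3 (distance=3)

Step 3: Shortest path: 5 -> 6 -> 3
Total weight: 1 + 2 = 3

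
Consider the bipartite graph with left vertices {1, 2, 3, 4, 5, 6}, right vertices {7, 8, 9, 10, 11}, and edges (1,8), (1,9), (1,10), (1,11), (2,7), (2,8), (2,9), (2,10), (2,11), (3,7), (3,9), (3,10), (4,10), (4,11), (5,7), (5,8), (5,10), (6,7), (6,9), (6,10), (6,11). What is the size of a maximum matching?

Step 1: List the neighbors of each left vertex:
  1: 8, 9, 10, 11
  2: 7, 8, 9, 10, 11
  3: 7, 9, 10
  4: 10, 11
  5: 7, 8, 10
  6: 7, 9, 10, 11

Step 2: Greedily match left vertices, then look for augmenting paths:
  Match 1 -- 8
  Match 2 -- 7
  Match 3 -- 9
  Match 4 -- 10
  Match 6 -- 11
  No augmenting path remains.

Step 3: Verify this is maximum:
  Matching size 5 = min(|L|, |R|) = min(6, 5), which is an upper bound, so this matching is maximum.

Maximum matching: {(1,8), (2,7), (3,9), (4,10), (6,11)}
Size: 5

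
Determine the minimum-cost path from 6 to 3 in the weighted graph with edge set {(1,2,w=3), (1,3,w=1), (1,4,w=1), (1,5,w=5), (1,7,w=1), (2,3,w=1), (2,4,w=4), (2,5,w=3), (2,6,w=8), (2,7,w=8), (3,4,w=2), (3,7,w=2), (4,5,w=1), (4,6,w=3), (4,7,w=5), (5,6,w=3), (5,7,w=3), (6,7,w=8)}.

Step 1: Build adjacency list with weights:
  1: 2(w=3), 3(w=1), 4(w=1), 5(w=5), 7(w=1)
  2: 1(w=3), 3(w=1), 4(w=4), 5(w=3), 6(w=8), 7(w=8)
  3: 1(w=1), 2(w=1), 4(w=2), 7(w=2)
  4: 1(w=1), 2(w=4), 3(w=2), 5(w=1), 6(w=3), 7(w=5)
  5: 1(w=5), 2(w=3), 4(w=1), 6(w=3), 7(w=3)
  6: 2(w=8), 4(w=3), 5(w=3), 7(w=8)
  7: 1(w=1), 2(w=8), 3(w=2), 4(w=5), 5(w=3), 6(w=8)

Step 2: Apply Dijkstra's algorithm from vertex 6:
  Visit vertex 6 (distance=0)
    Update dist[2] = 8
    Update dist[4] = 3
    Update dist[5] = 3
    Update dist[7] = 8
  Visit vertex 4 (distance=3)
    Update dist[1] = 4
    Update dist[2] = 7
    Update dist[3] = 5
  Visit vertex 5 (distance=3)
    Update dist[2] = 6
    Update dist[7] = 6
  Visit vertex 1 (distance=4)
    Update dist[7] = 5
  Visit vertex 3 (distance=5)

Step 3: Shortest path: 6 -> 4 -> 3
Total weight: 3 + 2 = 5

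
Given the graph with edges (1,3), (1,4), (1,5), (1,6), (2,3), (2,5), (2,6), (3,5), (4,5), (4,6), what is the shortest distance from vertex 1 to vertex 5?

Step 1: Build adjacency list:
  1: 3, 4, 5, 6
  2: 3, 5, 6
  3: 1, 2, 5
  4: 1, 5, 6
  5: 1, 2, 3, 4
  6: 1, 2, 4

Step 2: BFS from vertex 1 to find shortest path to 5:
  vertex 3 reached at distance 1
  vertex 4 reached at distance 1
  vertex 5 reached at distance 1

Step 3: Shortest path: 1 -> 5
Path length: 1 edge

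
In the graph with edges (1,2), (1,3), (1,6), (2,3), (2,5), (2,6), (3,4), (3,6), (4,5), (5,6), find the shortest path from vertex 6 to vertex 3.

Step 1: Build adjacency list:
  1: 2, 3, 6
  2: 1, 3, 5, 6
  3: 1, 2, 4, 6
  4: 3, 5
  5: 2, 4, 6
  6: 1, 2, 3, 5

Step 2: BFS from vertex 6 to find shortest path to 3:
  vertex 1 reached at distance 1
  vertex 2 reached at distance 1
  vertex 3 reached at distance 1

Step 3: Shortest path: 6 -> 3
Path length: 1 edge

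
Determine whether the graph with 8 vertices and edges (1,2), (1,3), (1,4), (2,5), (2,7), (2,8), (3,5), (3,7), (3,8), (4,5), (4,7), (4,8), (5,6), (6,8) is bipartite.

Step 1: Attempt 2-coloring using BFS:
  Start at vertex 1, assign color 0
  Color vertex 2 with color 1 (neighbor of 1)
  Color vertex 3 with color 1 (neighbor of 1)
  Color vertex 4 with color 1 (neighbor of 1)
  Color vertex 5 with color 0 (neighbor of 2)
  Color vertex 7 with color 0 (neighbor of 2)
  Color vertex 8 with color 0 (neighbor of 2)
  Color vertex 6 with color 1 (neighbor of 5)

Step 2: 2-coloring succeeded. No conflicts found.
  Set A (color 0): {1, 5, 7, 8}
  Set B (color 1): {2, 3, 4, 6}

The graph is bipartite with partition {1, 5, 7, 8}, {2, 3, 4, 6}.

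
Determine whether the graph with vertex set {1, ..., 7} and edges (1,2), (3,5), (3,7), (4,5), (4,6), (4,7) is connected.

Step 1: Build adjacency list from edges:
  1: 2
  2: 1
  3: 5, 7
  4: 5, 6, 7
  5: 3, 4
  6: 4
  7: 3, 4

Step 2: Run BFS/DFS from vertex 1:
  Visited: {1, 2}
  Reached 2 of 7 vertices

Step 3: Only 2 of 7 vertices reached. Graph is disconnected.
Connected components: {1, 2}, {3, 4, 5, 6, 7}
Answer: No, the graph is not connected (2 components).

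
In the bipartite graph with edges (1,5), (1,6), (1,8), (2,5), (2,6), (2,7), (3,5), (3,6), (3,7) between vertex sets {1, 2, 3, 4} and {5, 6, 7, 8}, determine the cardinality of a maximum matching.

Step 1: List the neighbors of each left vertex:
  1: 5, 6, 8
  2: 5, 6, 7
  3: 5, 6, 7
  4: (none)

Step 2: Greedily match left vertices, then look for augmenting paths:
  Match 1 -- 5
  Match 2 -- 6
  Match 3 -- 7
  No augmenting path remains.

Step 3: Verify this is maximum:
  Matching has size 3. The vertex set {1, 2, 3} covers every edge and has size 3; any matching has at most one edge per cover vertex, so 3 is maximum (König's theorem).

Maximum matching: {(1,5), (2,6), (3,7)}
Size: 3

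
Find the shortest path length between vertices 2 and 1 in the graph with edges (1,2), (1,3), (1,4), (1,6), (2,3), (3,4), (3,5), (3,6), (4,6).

Step 1: Build adjacency list:
  1: 2, 3, 4, 6
  2: 1, 3
  3: 1, 2, 4, 5, 6
  4: 1, 3, 6
  5: 3
  6: 1, 3, 4

Step 2: BFS from vertex 2 to find shortest path to 1:
  vertex 1 reached at distance 1

Step 3: Shortest path: 2 -> 1
Path length: 1 edge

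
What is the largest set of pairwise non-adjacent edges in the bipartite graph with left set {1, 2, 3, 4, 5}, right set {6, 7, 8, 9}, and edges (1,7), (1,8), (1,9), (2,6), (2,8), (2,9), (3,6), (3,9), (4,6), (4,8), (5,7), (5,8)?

Step 1: List the neighbors of each left vertex:
  1: 7, 8, 9
  2: 6, 8, 9
  3: 6, 9
  4: 6, 8
  5: 7, 8

Step 2: Greedily match left vertices, then look for augmenting paths:
  Match 1 -- 7
  Match 2 -- 6
  Match 3 -- 9
  Match 4 -- 8
  No augmenting path remains.

Step 3: Verify this is maximum:
  Matching size 4 = min(|L|, |R|) = min(5, 4), which is an upper bound, so this matching is maximum.

Maximum matching: {(1,7), (2,6), (3,9), (4,8)}
Size: 4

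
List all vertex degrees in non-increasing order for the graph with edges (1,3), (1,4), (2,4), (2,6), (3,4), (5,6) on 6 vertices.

Step 1: Count edges incident to each vertex:
  deg(1) = 2 (neighbors: 3, 4)
  deg(2) = 2 (neighbors: 4, 6)
  deg(3) = 2 (neighbors: 1, 4)
  deg(4) = 3 (neighbors: 1, 2, 3)
  deg(5) = 1 (neighbors: 6)
  deg(6) = 2 (neighbors: 2, 5)

Step 2: Sort degrees in non-increasing order:
  Degrees: [2, 2, 2, 3, 1, 2] -> sorted: [3, 2, 2, 2, 2, 1]

Degree sequence: [3, 2, 2, 2, 2, 1]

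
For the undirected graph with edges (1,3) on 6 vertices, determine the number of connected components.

Step 1: Build adjacency list from edges:
  1: 3
  2: (none)
  3: 1
  4: (none)
  5: (none)
  6: (none)

Step 2: Run BFS/DFS from vertex 1:
  Visited: {1, 3}
  Reached 2 of 6 vertices

Step 3: Only 2 of 6 vertices reached. Graph is disconnected.
Connected components: {1, 3}, {2}, {4}, {5}, {6}
Number of connected components: 5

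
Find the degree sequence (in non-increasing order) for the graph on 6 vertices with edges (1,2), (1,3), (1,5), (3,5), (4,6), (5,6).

Step 1: Count edges incident to each vertex:
  deg(1) = 3 (neighbors: 2, 3, 5)
  deg(2) = 1 (neighbors: 1)
  deg(3) = 2 (neighbors: 1, 5)
  deg(4) = 1 (neighbors: 6)
  deg(5) = 3 (neighbors: 1, 3, 6)
  deg(6) = 2 (neighbors: 4, 5)

Step 2: Sort degrees in non-increasing order:
  Degrees: [3, 1, 2, 1, 3, 2] -> sorted: [3, 3, 2, 2, 1, 1]

Degree sequence: [3, 3, 2, 2, 1, 1]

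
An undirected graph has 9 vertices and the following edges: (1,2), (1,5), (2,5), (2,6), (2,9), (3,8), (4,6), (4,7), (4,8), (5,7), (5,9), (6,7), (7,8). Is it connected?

Step 1: Build adjacency list from edges:
  1: 2, 5
  2: 1, 5, 6, 9
  3: 8
  4: 6, 7, 8
  5: 1, 2, 7, 9
  6: 2, 4, 7
  7: 4, 5, 6, 8
  8: 3, 4, 7
  9: 2, 5

Step 2: Run BFS/DFS from vertex 1:
  Visited: {1, 2, 5, 6, 9, 7, 4, 8, 3}
  Reached 9 of 9 vertices

Step 3: All 9 vertices reached from vertex 1, so the graph is connected.
Answer: Yes, the graph is connected.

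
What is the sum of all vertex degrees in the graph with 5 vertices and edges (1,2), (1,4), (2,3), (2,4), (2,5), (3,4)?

Step 1: Count edges incident to each vertex:
  deg(1) = 2 (neighbors: 2, 4)
  deg(2) = 4 (neighbors: 1, 3, 4, 5)
  deg(3) = 2 (neighbors: 2, 4)
  deg(4) = 3 (neighbors: 1, 2, 3)
  deg(5) = 1 (neighbors: 2)

Step 2: Sum all degrees:
  2 + 4 + 2 + 3 + 1 = 12

Verification: sum of degrees = 2 * |E| = 2 * 6 = 12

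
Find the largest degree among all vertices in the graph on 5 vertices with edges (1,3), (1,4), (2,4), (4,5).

Step 1: Count edges incident to each vertex:
  deg(1) = 2 (neighbors: 3, 4)
  deg(2) = 1 (neighbors: 4)
  deg(3) = 1 (neighbors: 1)
  deg(4) = 3 (neighbors: 1, 2, 5)
  deg(5) = 1 (neighbors: 4)

Step 2: Find maximum:
  max(2, 1, 1, 3, 1) = 3 (vertex 4)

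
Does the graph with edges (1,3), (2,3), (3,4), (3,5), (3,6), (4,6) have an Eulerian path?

Step 1: Find the degree of each vertex:
  deg(1) = 1
  deg(2) = 1
  deg(3) = 5
  deg(4) = 2
  deg(5) = 1
  deg(6) = 2

Step 2: Count vertices with odd degree:
  Odd-degree vertices: 1, 2, 3, 5 (4 total)

Step 3: Apply Euler's theorem:
  - Eulerian circuit exists iff graph is connected and all vertices have even degree
  - Eulerian path exists iff graph is connected and has 0 or 2 odd-degree vertices

Graph has 4 odd-degree vertices (need 0 or 2).
Neither Eulerian path nor Eulerian circuit exists.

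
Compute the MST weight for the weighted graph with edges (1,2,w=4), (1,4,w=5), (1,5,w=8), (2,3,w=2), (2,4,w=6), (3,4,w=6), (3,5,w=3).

Apply Kruskal's algorithm (sort edges by weight, add if no cycle):

Sorted edges by weight:
  (2,3) w=2
  (3,5) w=3
  (1,2) w=4
  (1,4) w=5
  (2,4) w=6
  (3,4) w=6
  (1,5) w=8

Add edge (2,3) w=2 -- no cycle. Running total: 2
Add edge (3,5) w=3 -- no cycle. Running total: 5
Add edge (1,2) w=4 -- no cycle. Running total: 9
Add edge (1,4) w=5 -- no cycle. Running total: 14

MST edges: (2,3,w=2), (3,5,w=3), (1,2,w=4), (1,4,w=5)
Total MST weight: 2 + 3 + 4 + 5 = 14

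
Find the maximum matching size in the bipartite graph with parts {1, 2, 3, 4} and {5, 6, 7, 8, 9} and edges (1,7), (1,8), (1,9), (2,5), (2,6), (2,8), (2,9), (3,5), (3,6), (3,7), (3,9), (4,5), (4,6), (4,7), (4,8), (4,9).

Step 1: List the neighbors of each left vertex:
  1: 7, 8, 9
  2: 5, 6, 8, 9
  3: 5, 6, 7, 9
  4: 5, 6, 7, 8, 9

Step 2: Greedily match left vertices, then look for augmenting paths:
  Match 1 -- 7
  Match 2 -- 5
  Match 3 -- 6
  Match 4 -- 8
  No augmenting path remains.

Step 3: Verify this is maximum:
  Matching size 4 = min(|L|, |R|) = min(4, 5), which is an upper bound, so this matching is maximum.

Maximum matching: {(1,7), (2,5), (3,6), (4,8)}
Size: 4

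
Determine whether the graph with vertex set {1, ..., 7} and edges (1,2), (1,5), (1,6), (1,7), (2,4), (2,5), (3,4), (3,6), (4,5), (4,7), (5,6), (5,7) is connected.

Step 1: Build adjacency list from edges:
  1: 2, 5, 6, 7
  2: 1, 4, 5
  3: 4, 6
  4: 2, 3, 5, 7
  5: 1, 2, 4, 6, 7
  6: 1, 3, 5
  7: 1, 4, 5

Step 2: Run BFS/DFS from vertex 1:
  Visited: {1, 2, 5, 6, 7, 4, 3}
  Reached 7 of 7 vertices

Step 3: All 7 vertices reached from vertex 1, so the graph is connected.
Answer: Yes, the graph is connected.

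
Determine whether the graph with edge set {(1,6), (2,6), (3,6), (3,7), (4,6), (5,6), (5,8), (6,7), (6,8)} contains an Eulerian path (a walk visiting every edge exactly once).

Step 1: Find the degree of each vertex:
  deg(1) = 1
  deg(2) = 1
  deg(3) = 2
  deg(4) = 1
  deg(5) = 2
  deg(6) = 7
  deg(7) = 2
  deg(8) = 2

Step 2: Count vertices with odd degree:
  Odd-degree vertices: 1, 2, 4, 6 (4 total)

Step 3: Apply Euler's theorem:
  - Eulerian circuit exists iff graph is connected and all vertices have even degree
  - Eulerian path exists iff graph is connected and has 0 or 2 odd-degree vertices

Graph has 4 odd-degree vertices (need 0 or 2).
Neither Eulerian path nor Eulerian circuit exists.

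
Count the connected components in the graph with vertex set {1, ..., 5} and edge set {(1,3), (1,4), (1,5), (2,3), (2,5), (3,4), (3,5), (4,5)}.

Step 1: Build adjacency list from edges:
  1: 3, 4, 5
  2: 3, 5
  3: 1, 2, 4, 5
  4: 1, 3, 5
  5: 1, 2, 3, 4

Step 2: Run BFS/DFS from vertex 1:
  Visited: {1, 3, 4, 5, 2}
  Reached 5 of 5 vertices

Step 3: All 5 vertices reached from vertex 1, so the graph is connected.
Number of connected components: 1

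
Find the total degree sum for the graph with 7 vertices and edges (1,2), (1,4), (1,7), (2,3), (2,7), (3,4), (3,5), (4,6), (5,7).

Step 1: Count edges incident to each vertex:
  deg(1) = 3 (neighbors: 2, 4, 7)
  deg(2) = 3 (neighbors: 1, 3, 7)
  deg(3) = 3 (neighbors: 2, 4, 5)
  deg(4) = 3 (neighbors: 1, 3, 6)
  deg(5) = 2 (neighbors: 3, 7)
  deg(6) = 1 (neighbors: 4)
  deg(7) = 3 (neighbors: 1, 2, 5)

Step 2: Sum all degrees:
  3 + 3 + 3 + 3 + 2 + 1 + 3 = 18

Verification: sum of degrees = 2 * |E| = 2 * 9 = 18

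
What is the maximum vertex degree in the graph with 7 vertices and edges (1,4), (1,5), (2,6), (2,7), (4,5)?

Step 1: Count edges incident to each vertex:
  deg(1) = 2 (neighbors: 4, 5)
  deg(2) = 2 (neighbors: 6, 7)
  deg(3) = 0 (neighbors: none)
  deg(4) = 2 (neighbors: 1, 5)
  deg(5) = 2 (neighbors: 1, 4)
  deg(6) = 1 (neighbors: 2)
  deg(7) = 1 (neighbors: 2)

Step 2: Find maximum:
  max(2, 2, 0, 2, 2, 1, 1) = 2 (vertex 1)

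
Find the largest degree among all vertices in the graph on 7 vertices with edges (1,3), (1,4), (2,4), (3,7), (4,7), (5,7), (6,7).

Step 1: Count edges incident to each vertex:
  deg(1) = 2 (neighbors: 3, 4)
  deg(2) = 1 (neighbors: 4)
  deg(3) = 2 (neighbors: 1, 7)
  deg(4) = 3 (neighbors: 1, 2, 7)
  deg(5) = 1 (neighbors: 7)
  deg(6) = 1 (neighbors: 7)
  deg(7) = 4 (neighbors: 3, 4, 5, 6)

Step 2: Find maximum:
  max(2, 1, 2, 3, 1, 1, 4) = 4 (vertex 7)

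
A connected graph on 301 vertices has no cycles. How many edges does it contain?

A tree on n vertices always has exactly n - 1 edges.
For n = 301: edges = 301 - 1 = 300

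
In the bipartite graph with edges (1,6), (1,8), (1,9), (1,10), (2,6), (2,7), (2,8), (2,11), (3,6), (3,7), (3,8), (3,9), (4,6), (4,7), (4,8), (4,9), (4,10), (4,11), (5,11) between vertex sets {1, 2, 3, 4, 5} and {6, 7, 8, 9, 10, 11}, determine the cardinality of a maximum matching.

Step 1: List the neighbors of each left vertex:
  1: 6, 8, 9, 10
  2: 6, 7, 8, 11
  3: 6, 7, 8, 9
  4: 6, 7, 8, 9, 10, 11
  5: 11

Step 2: Greedily match left vertices, then look for augmenting paths:
  Match 1 -- 6
  Match 2 -- 7
  Match 3 -- 8
  Match 4 -- 9
  Match 5 -- 11
  No augmenting path remains.

Step 3: Verify this is maximum:
  Matching size 5 = min(|L|, |R|) = min(5, 6), which is an upper bound, so this matching is maximum.

Maximum matching: {(1,6), (2,7), (3,8), (4,9), (5,11)}
Size: 5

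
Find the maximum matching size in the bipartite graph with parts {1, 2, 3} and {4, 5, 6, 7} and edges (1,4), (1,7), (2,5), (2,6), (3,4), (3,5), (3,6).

Step 1: List the neighbors of each left vertex:
  1: 4, 7
  2: 5, 6
  3: 4, 5, 6

Step 2: Greedily match left vertices, then look for augmenting paths:
  Match 1 -- 4
  Match 2 -- 5
  Match 3 -- 6
  No augmenting path remains.

Step 3: Verify this is maximum:
  Matching size 3 = min(|L|, |R|) = min(3, 4), which is an upper bound, so this matching is maximum.

Maximum matching: {(1,4), (2,5), (3,6)}
Size: 3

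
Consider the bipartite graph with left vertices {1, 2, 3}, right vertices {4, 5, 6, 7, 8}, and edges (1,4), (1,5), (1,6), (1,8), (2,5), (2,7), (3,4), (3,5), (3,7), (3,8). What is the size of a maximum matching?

Step 1: List the neighbors of each left vertex:
  1: 4, 5, 6, 8
  2: 5, 7
  3: 4, 5, 7, 8

Step 2: Greedily match left vertices, then look for augmenting paths:
  Match 1 -- 4
  Match 2 -- 5
  Match 3 -- 7
  No augmenting path remains.

Step 3: Verify this is maximum:
  Matching size 3 = min(|L|, |R|) = min(3, 5), which is an upper bound, so this matching is maximum.

Maximum matching: {(1,4), (2,5), (3,7)}
Size: 3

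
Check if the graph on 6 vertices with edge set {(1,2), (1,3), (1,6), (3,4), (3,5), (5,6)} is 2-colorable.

Step 1: Attempt 2-coloring using BFS:
  Start at vertex 1, assign color 0
  Color vertex 2 with color 1 (neighbor of 1)
  Color vertex 3 with color 1 (neighbor of 1)
  Color vertex 6 with color 1 (neighbor of 1)
  Color vertex 4 with color 0 (neighbor of 3)
  Color vertex 5 with color 0 (neighbor of 3)

Step 2: 2-coloring succeeded. No conflicts found.
  Set A (color 0): {1, 4, 5}
  Set B (color 1): {2, 3, 6}

The graph is bipartite with partition {1, 4, 5}, {2, 3, 6}.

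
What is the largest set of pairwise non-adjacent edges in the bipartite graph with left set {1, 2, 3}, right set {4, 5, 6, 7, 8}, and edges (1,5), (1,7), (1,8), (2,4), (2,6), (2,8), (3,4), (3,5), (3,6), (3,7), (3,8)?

Step 1: List the neighbors of each left vertex:
  1: 5, 7, 8
  2: 4, 6, 8
  3: 4, 5, 6, 7, 8

Step 2: Greedily match left vertices, then look for augmenting paths:
  Match 1 -- 5
  Match 2 -- 4
  Match 3 -- 6
  No augmenting path remains.

Step 3: Verify this is maximum:
  Matching size 3 = min(|L|, |R|) = min(3, 5), which is an upper bound, so this matching is maximum.

Maximum matching: {(1,5), (2,4), (3,6)}
Size: 3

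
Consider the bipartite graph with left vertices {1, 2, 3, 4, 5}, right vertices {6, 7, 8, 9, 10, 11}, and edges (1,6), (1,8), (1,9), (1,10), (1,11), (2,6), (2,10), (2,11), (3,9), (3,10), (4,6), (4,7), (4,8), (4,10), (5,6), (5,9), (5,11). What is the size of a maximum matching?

Step 1: List the neighbors of each left vertex:
  1: 6, 8, 9, 10, 11
  2: 6, 10, 11
  3: 9, 10
  4: 6, 7, 8, 10
  5: 6, 9, 11

Step 2: Greedily match left vertices, then look for augmenting paths:
  Match 1 -- 6
  Match 2 -- 10
  Match 3 -- 9
  Match 4 -- 7
  Match 5 -- 11
  No augmenting path remains.

Step 3: Verify this is maximum:
  Matching size 5 = min(|L|, |R|) = min(5, 6), which is an upper bound, so this matching is maximum.

Maximum matching: {(1,6), (2,10), (3,9), (4,7), (5,11)}
Size: 5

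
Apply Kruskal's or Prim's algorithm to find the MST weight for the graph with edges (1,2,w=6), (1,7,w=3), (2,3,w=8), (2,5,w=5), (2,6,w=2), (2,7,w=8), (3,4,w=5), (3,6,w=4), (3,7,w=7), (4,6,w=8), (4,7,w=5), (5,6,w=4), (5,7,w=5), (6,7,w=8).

Apply Kruskal's algorithm (sort edges by weight, add if no cycle):

Sorted edges by weight:
  (2,6) w=2
  (1,7) w=3
  (3,6) w=4
  (5,6) w=4
  (2,5) w=5
  (3,4) w=5
  (4,7) w=5
  (5,7) w=5
  (1,2) w=6
  (3,7) w=7
  (2,3) w=8
  (2,7) w=8
  (4,6) w=8
  (6,7) w=8

Add edge (2,6) w=2 -- no cycle. Running total: 2
Add edge (1,7) w=3 -- no cycle. Running total: 5
Add edge (3,6) w=4 -- no cycle. Running total: 9
Add edge (5,6) w=4 -- no cycle. Running total: 13
Skip edge (2,5) w=5 -- would create cycle
Add edge (3,4) w=5 -- no cycle. Running total: 18
Add edge (4,7) w=5 -- no cycle. Running total: 23

MST edges: (2,6,w=2), (1,7,w=3), (3,6,w=4), (5,6,w=4), (3,4,w=5), (4,7,w=5)
Total MST weight: 2 + 3 + 4 + 4 + 5 + 5 = 23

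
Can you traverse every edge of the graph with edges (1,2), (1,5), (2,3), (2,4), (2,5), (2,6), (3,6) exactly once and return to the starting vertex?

Step 1: Find the degree of each vertex:
  deg(1) = 2
  deg(2) = 5
  deg(3) = 2
  deg(4) = 1
  deg(5) = 2
  deg(6) = 2

Step 2: Count vertices with odd degree:
  Odd-degree vertices: 2, 4 (2 total)

Step 3: Apply Euler's theorem:
  - Eulerian circuit exists iff graph is connected and all vertices have even degree
  - Eulerian path exists iff graph is connected and has 0 or 2 odd-degree vertices

Graph is connected with exactly 2 odd-degree vertices (2, 4).
Eulerian path exists (starting and ending at the odd-degree vertices), but no Eulerian circuit.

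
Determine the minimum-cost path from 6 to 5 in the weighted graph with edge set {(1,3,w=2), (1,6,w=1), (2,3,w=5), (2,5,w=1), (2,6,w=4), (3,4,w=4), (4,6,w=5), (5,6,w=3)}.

Step 1: Build adjacency list with weights:
  1: 3(w=2), 6(w=1)
  2: 3(w=5), 5(w=1), 6(w=4)
  3: 1(w=2), 2(w=5), 4(w=4)
  4: 3(w=4), 6(w=5)
  5: 2(w=1), 6(w=3)
  6: 1(w=1), 2(w=4), 4(w=5), 5(w=3)

Step 2: Apply Dijkstra's algorithm from vertex 6:
  Visit vertex 6 (distance=0)
    Update dist[1] = 1
    Update dist[2] = 4
    Update dist[4] = 5
    Update dist[5] = 3
  Visit vertex 1 (distance=1)
    Update dist[3] = 3
  Visit vertex 3 (distance=3)
  Visit vertex 5 (distance=3)

Step 3: Shortest path: 6 -> 5
Total weight: 3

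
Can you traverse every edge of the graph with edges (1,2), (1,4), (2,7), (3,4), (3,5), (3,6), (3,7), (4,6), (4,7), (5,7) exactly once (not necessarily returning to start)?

Step 1: Find the degree of each vertex:
  deg(1) = 2
  deg(2) = 2
  deg(3) = 4
  deg(4) = 4
  deg(5) = 2
  deg(6) = 2
  deg(7) = 4

Step 2: Count vertices with odd degree:
  All vertices have even degree (0 odd-degree vertices)

Step 3: Apply Euler's theorem:
  - Eulerian circuit exists iff graph is connected and all vertices have even degree
  - Eulerian path exists iff graph is connected and has 0 or 2 odd-degree vertices

Graph is connected with 0 odd-degree vertices.
Both Eulerian circuit and Eulerian path exist.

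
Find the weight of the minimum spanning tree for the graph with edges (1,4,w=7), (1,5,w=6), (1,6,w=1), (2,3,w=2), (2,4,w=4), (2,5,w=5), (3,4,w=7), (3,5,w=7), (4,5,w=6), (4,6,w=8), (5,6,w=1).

Apply Kruskal's algorithm (sort edges by weight, add if no cycle):

Sorted edges by weight:
  (1,6) w=1
  (5,6) w=1
  (2,3) w=2
  (2,4) w=4
  (2,5) w=5
  (1,5) w=6
  (4,5) w=6
  (1,4) w=7
  (3,5) w=7
  (3,4) w=7
  (4,6) w=8

Add edge (1,6) w=1 -- no cycle. Running total: 1
Add edge (5,6) w=1 -- no cycle. Running total: 2
Add edge (2,3) w=2 -- no cycle. Running total: 4
Add edge (2,4) w=4 -- no cycle. Running total: 8
Add edge (2,5) w=5 -- no cycle. Running total: 13

MST edges: (1,6,w=1), (5,6,w=1), (2,3,w=2), (2,4,w=4), (2,5,w=5)
Total MST weight: 1 + 1 + 2 + 4 + 5 = 13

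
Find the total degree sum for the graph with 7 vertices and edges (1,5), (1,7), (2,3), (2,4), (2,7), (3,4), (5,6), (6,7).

Step 1: Count edges incident to each vertex:
  deg(1) = 2 (neighbors: 5, 7)
  deg(2) = 3 (neighbors: 3, 4, 7)
  deg(3) = 2 (neighbors: 2, 4)
  deg(4) = 2 (neighbors: 2, 3)
  deg(5) = 2 (neighbors: 1, 6)
  deg(6) = 2 (neighbors: 5, 7)
  deg(7) = 3 (neighbors: 1, 2, 6)

Step 2: Sum all degrees:
  2 + 3 + 2 + 2 + 2 + 2 + 3 = 16

Verification: sum of degrees = 2 * |E| = 2 * 8 = 16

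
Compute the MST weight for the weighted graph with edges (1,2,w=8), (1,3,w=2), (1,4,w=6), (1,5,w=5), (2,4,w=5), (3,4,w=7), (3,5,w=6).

Apply Kruskal's algorithm (sort edges by weight, add if no cycle):

Sorted edges by weight:
  (1,3) w=2
  (1,5) w=5
  (2,4) w=5
  (1,4) w=6
  (3,5) w=6
  (3,4) w=7
  (1,2) w=8

Add edge (1,3) w=2 -- no cycle. Running total: 2
Add edge (1,5) w=5 -- no cycle. Running total: 7
Add edge (2,4) w=5 -- no cycle. Running total: 12
Add edge (1,4) w=6 -- no cycle. Running total: 18

MST edges: (1,3,w=2), (1,5,w=5), (2,4,w=5), (1,4,w=6)
Total MST weight: 2 + 5 + 5 + 6 = 18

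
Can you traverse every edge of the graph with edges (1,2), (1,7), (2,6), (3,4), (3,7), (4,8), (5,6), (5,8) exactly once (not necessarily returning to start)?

Step 1: Find the degree of each vertex:
  deg(1) = 2
  deg(2) = 2
  deg(3) = 2
  deg(4) = 2
  deg(5) = 2
  deg(6) = 2
  deg(7) = 2
  deg(8) = 2

Step 2: Count vertices with odd degree:
  All vertices have even degree (0 odd-degree vertices)

Step 3: Apply Euler's theorem:
  - Eulerian circuit exists iff graph is connected and all vertices have even degree
  - Eulerian path exists iff graph is connected and has 0 or 2 odd-degree vertices

Graph is connected with 0 odd-degree vertices.
Both Eulerian circuit and Eulerian path exist.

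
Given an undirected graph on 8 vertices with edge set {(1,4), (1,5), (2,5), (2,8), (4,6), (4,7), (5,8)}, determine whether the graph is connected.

Step 1: Build adjacency list from edges:
  1: 4, 5
  2: 5, 8
  3: (none)
  4: 1, 6, 7
  5: 1, 2, 8
  6: 4
  7: 4
  8: 2, 5

Step 2: Run BFS/DFS from vertex 1:
  Visited: {1, 4, 5, 6, 7, 2, 8}
  Reached 7 of 8 vertices

Step 3: Only 7 of 8 vertices reached. Graph is disconnected.
Connected components: {1, 2, 4, 5, 6, 7, 8}, {3}
Answer: No, the graph is not connected (2 components).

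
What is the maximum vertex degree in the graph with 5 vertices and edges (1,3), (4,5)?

Step 1: Count edges incident to each vertex:
  deg(1) = 1 (neighbors: 3)
  deg(2) = 0 (neighbors: none)
  deg(3) = 1 (neighbors: 1)
  deg(4) = 1 (neighbors: 5)
  deg(5) = 1 (neighbors: 4)

Step 2: Find maximum:
  max(1, 0, 1, 1, 1) = 1 (vertex 1)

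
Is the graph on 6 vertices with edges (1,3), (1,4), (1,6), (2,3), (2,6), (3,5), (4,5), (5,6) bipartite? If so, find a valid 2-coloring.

Step 1: Attempt 2-coloring using BFS:
  Start at vertex 1, assign color 0
  Color vertex 3 with color 1 (neighbor of 1)
  Color vertex 4 with color 1 (neighbor of 1)
  Color vertex 6 with color 1 (neighbor of 1)
  Color vertex 2 with color 0 (neighbor of 3)
  Color vertex 5 with color 0 (neighbor of 3)

Step 2: 2-coloring succeeded. No conflicts found.
  Set A (color 0): {1, 2, 5}
  Set B (color 1): {3, 4, 6}

The graph is bipartite with partition {1, 2, 5}, {3, 4, 6}.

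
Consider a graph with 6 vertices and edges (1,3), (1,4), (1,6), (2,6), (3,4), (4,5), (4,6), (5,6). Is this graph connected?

Step 1: Build adjacency list from edges:
  1: 3, 4, 6
  2: 6
  3: 1, 4
  4: 1, 3, 5, 6
  5: 4, 6
  6: 1, 2, 4, 5

Step 2: Run BFS/DFS from vertex 1:
  Visited: {1, 3, 4, 6, 5, 2}
  Reached 6 of 6 vertices

Step 3: All 6 vertices reached from vertex 1, so the graph is connected.
Answer: Yes, the graph is connected.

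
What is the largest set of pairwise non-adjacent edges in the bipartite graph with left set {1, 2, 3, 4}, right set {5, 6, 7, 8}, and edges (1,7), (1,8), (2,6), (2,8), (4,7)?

Step 1: List the neighbors of each left vertex:
  1: 7, 8
  2: 6, 8
  3: (none)
  4: 7

Step 2: Greedily match left vertices, then look for augmenting paths:
  Match 1 -- 8
  Match 2 -- 6
  Match 4 -- 7
  No augmenting path remains.

Step 3: Verify this is maximum:
  Matching has size 3. The vertex set {1, 2, 4} covers every edge and has size 3; any matching has at most one edge per cover vertex, so 3 is maximum (König's theorem).

Maximum matching: {(1,8), (2,6), (4,7)}
Size: 3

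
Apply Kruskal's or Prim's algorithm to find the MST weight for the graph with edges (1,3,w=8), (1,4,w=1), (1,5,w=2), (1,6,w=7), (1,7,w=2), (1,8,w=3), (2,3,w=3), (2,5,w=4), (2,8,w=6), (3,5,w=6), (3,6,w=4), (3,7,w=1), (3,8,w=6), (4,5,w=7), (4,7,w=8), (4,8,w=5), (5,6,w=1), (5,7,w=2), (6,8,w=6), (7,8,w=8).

Apply Kruskal's algorithm (sort edges by weight, add if no cycle):

Sorted edges by weight:
  (1,4) w=1
  (3,7) w=1
  (5,6) w=1
  (1,5) w=2
  (1,7) w=2
  (5,7) w=2
  (1,8) w=3
  (2,3) w=3
  (2,5) w=4
  (3,6) w=4
  (4,8) w=5
  (2,8) w=6
  (3,5) w=6
  (3,8) w=6
  (6,8) w=6
  (1,6) w=7
  (4,5) w=7
  (1,3) w=8
  (4,7) w=8
  (7,8) w=8

Add edge (1,4) w=1 -- no cycle. Running total: 1
Add edge (3,7) w=1 -- no cycle. Running total: 2
Add edge (5,6) w=1 -- no cycle. Running total: 3
Add edge (1,5) w=2 -- no cycle. Running total: 5
Add edge (1,7) w=2 -- no cycle. Running total: 7
Skip edge (5,7) w=2 -- would create cycle
Add edge (1,8) w=3 -- no cycle. Running total: 10
Add edge (2,3) w=3 -- no cycle. Running total: 13

MST edges: (1,4,w=1), (3,7,w=1), (5,6,w=1), (1,5,w=2), (1,7,w=2), (1,8,w=3), (2,3,w=3)
Total MST weight: 1 + 1 + 1 + 2 + 2 + 3 + 3 = 13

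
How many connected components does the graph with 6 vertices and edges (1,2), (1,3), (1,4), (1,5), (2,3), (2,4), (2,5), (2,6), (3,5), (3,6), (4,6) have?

Step 1: Build adjacency list from edges:
  1: 2, 3, 4, 5
  2: 1, 3, 4, 5, 6
  3: 1, 2, 5, 6
  4: 1, 2, 6
  5: 1, 2, 3
  6: 2, 3, 4

Step 2: Run BFS/DFS from vertex 1:
  Visited: {1, 2, 3, 4, 5, 6}
  Reached 6 of 6 vertices

Step 3: All 6 vertices reached from vertex 1, so the graph is connected.
Number of connected components: 1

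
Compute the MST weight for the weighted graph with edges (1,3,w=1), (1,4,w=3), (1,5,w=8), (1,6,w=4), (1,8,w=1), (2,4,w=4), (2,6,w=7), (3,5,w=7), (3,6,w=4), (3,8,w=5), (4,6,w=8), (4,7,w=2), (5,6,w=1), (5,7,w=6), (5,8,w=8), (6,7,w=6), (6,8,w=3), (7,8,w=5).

Apply Kruskal's algorithm (sort edges by weight, add if no cycle):

Sorted edges by weight:
  (1,3) w=1
  (1,8) w=1
  (5,6) w=1
  (4,7) w=2
  (1,4) w=3
  (6,8) w=3
  (1,6) w=4
  (2,4) w=4
  (3,6) w=4
  (3,8) w=5
  (7,8) w=5
  (5,7) w=6
  (6,7) w=6
  (2,6) w=7
  (3,5) w=7
  (1,5) w=8
  (4,6) w=8
  (5,8) w=8

Add edge (1,3) w=1 -- no cycle. Running total: 1
Add edge (1,8) w=1 -- no cycle. Running total: 2
Add edge (5,6) w=1 -- no cycle. Running total: 3
Add edge (4,7) w=2 -- no cycle. Running total: 5
Add edge (1,4) w=3 -- no cycle. Running total: 8
Add edge (6,8) w=3 -- no cycle. Running total: 11
Skip edge (1,6) w=4 -- would create cycle
Add edge (2,4) w=4 -- no cycle. Running total: 15

MST edges: (1,3,w=1), (1,8,w=1), (5,6,w=1), (4,7,w=2), (1,4,w=3), (6,8,w=3), (2,4,w=4)
Total MST weight: 1 + 1 + 1 + 2 + 3 + 3 + 4 = 15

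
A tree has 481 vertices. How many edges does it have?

A tree on n vertices always has exactly n - 1 edges.
For n = 481: edges = 481 - 1 = 480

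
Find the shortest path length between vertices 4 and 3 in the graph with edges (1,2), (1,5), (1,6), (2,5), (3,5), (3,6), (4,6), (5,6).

Step 1: Build adjacency list:
  1: 2, 5, 6
  2: 1, 5
  3: 5, 6
  4: 6
  5: 1, 2, 3, 6
  6: 1, 3, 4, 5

Step 2: BFS from vertex 4 to find shortest path to 3:
  vertex 6 reached at distance 1
  vertex 1 reached at distance 2
  vertex 3 reached at distance 2

Step 3: Shortest path: 4 -> 6 -> 3
Path length: 2 edges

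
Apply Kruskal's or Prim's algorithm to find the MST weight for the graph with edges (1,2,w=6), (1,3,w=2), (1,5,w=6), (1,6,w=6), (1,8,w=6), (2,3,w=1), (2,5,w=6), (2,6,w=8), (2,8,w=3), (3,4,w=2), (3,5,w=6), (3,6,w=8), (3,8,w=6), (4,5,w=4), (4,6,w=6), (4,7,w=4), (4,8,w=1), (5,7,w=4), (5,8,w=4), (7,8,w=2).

Apply Kruskal's algorithm (sort edges by weight, add if no cycle):

Sorted edges by weight:
  (2,3) w=1
  (4,8) w=1
  (1,3) w=2
  (3,4) w=2
  (7,8) w=2
  (2,8) w=3
  (4,5) w=4
  (4,7) w=4
  (5,8) w=4
  (5,7) w=4
  (1,2) w=6
  (1,5) w=6
  (1,6) w=6
  (1,8) w=6
  (2,5) w=6
  (3,8) w=6
  (3,5) w=6
  (4,6) w=6
  (2,6) w=8
  (3,6) w=8

Add edge (2,3) w=1 -- no cycle. Running total: 1
Add edge (4,8) w=1 -- no cycle. Running total: 2
Add edge (1,3) w=2 -- no cycle. Running total: 4
Add edge (3,4) w=2 -- no cycle. Running total: 6
Add edge (7,8) w=2 -- no cycle. Running total: 8
Skip edge (2,8) w=3 -- would create cycle
Add edge (4,5) w=4 -- no cycle. Running total: 12
Skip edge (4,7) w=4 -- would create cycle
Skip edge (5,8) w=4 -- would create cycle
Skip edge (5,7) w=4 -- would create cycle
Skip edge (1,2) w=6 -- would create cycle
Skip edge (1,5) w=6 -- would create cycle
Add edge (1,6) w=6 -- no cycle. Running total: 18

MST edges: (2,3,w=1), (4,8,w=1), (1,3,w=2), (3,4,w=2), (7,8,w=2), (4,5,w=4), (1,6,w=6)
Total MST weight: 1 + 1 + 2 + 2 + 2 + 4 + 6 = 18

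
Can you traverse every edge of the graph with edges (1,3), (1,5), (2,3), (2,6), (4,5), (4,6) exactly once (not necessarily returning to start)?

Step 1: Find the degree of each vertex:
  deg(1) = 2
  deg(2) = 2
  deg(3) = 2
  deg(4) = 2
  deg(5) = 2
  deg(6) = 2

Step 2: Count vertices with odd degree:
  All vertices have even degree (0 odd-degree vertices)

Step 3: Apply Euler's theorem:
  - Eulerian circuit exists iff graph is connected and all vertices have even degree
  - Eulerian path exists iff graph is connected and has 0 or 2 odd-degree vertices

Graph is connected with 0 odd-degree vertices.
Both Eulerian circuit and Eulerian path exist.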